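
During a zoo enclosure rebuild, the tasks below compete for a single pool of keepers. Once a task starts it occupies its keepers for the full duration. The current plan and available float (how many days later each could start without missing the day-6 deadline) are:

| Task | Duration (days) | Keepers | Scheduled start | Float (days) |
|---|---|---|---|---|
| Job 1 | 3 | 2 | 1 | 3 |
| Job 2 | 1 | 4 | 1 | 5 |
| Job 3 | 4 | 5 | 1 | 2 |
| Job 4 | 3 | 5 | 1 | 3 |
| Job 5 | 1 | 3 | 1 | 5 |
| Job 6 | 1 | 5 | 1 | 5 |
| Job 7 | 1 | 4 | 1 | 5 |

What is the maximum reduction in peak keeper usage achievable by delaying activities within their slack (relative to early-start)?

18

Early-start peak: d1:28  d2:12  d3:12  d4:5  d5:0  d6:0 ⇒ 28.
Leveled (Job 1@1, Job 2@1, Job 3@2, Job 4@4, Job 5@2, Job 6@6, Job 7@1): d1:10  d2:10  d3:7  d4:10  d5:10  d6:10 ⇒ 10.
Reduction 28 − 10 = 18.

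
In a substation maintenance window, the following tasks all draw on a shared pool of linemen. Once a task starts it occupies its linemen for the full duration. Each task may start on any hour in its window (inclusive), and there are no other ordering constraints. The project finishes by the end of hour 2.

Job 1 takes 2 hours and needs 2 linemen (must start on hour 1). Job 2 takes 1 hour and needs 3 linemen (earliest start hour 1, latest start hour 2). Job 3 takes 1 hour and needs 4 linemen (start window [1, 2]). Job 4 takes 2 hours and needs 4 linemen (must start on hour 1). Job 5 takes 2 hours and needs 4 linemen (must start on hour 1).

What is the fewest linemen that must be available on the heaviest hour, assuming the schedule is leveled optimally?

Early-start (Job 1@1, Job 2@1, Job 3@1, Job 4@1, Job 5@1) gives peak 17: h1:17  h2:10.
Shift Job 3→2.
Schedule Job 1@1, Job 2@1, Job 3@2, Job 4@1, Job 5@1: h1:13  h2:14 — peak 14.
Total lineman-hours = 27 over 2 hours ⇒ peak ≥ ⌈27/2⌉ = 14, so 14 is optimal.

14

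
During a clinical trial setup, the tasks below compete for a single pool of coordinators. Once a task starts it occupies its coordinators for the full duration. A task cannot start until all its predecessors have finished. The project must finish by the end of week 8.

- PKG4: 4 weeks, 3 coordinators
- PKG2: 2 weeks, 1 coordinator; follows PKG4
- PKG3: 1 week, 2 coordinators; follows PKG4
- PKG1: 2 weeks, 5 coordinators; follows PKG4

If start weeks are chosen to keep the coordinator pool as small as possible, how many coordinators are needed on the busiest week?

Early-start (PKG4@1, PKG2@5, PKG3@5, PKG1@5) gives peak 8: w1:3  w2:3  w3:3  w4:3  w5:8  w6:6  w7:0  w8:0.
Shift PKG1→7.
Schedule PKG4@1, PKG2@5, PKG3@5, PKG1@7: w1:3  w2:3  w3:3  w4:3  w5:3  w6:1  w7:5  w8:5 — peak 5.

5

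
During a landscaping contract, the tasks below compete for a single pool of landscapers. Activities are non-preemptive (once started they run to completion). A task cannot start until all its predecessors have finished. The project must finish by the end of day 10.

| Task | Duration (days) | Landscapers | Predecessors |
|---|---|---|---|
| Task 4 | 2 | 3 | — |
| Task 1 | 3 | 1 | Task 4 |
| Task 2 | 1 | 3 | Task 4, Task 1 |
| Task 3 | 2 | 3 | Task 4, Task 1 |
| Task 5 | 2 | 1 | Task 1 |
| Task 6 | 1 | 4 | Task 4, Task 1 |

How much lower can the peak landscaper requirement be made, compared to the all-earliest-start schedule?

7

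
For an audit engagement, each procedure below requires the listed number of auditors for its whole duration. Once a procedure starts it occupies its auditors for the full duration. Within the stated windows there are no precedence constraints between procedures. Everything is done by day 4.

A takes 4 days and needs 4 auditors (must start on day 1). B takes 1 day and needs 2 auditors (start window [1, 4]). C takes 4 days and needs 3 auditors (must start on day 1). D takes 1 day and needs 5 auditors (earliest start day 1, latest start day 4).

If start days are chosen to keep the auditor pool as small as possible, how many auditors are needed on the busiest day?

Early-start (A@1, B@1, C@1, D@1) gives peak 14: d1:14  d2:7  d3:7  d4:7.
Shift D→2.
Schedule A@1, B@1, C@1, D@2: d1:9  d2:12  d3:7  d4:7 — peak 12.
No arrangement of the 16 feasible schedules does better.

12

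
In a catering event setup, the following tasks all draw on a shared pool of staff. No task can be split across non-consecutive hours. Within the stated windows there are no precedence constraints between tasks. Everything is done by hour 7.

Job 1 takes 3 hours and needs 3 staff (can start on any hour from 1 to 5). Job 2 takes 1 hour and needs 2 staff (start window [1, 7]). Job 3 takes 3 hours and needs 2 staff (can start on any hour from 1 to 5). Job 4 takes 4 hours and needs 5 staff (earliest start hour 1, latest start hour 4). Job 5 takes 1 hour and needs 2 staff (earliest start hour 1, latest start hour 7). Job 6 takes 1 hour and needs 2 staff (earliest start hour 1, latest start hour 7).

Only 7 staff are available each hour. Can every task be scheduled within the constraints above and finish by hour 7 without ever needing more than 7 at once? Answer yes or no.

yes

Schedule Job 1@1, Job 2@1, Job 3@1, Job 4@4, Job 5@2, Job 6@3: h1:7  h2:7  h3:7  h4:5  h5:5  h6:5  h7:5 — peak 7 ≤ 7.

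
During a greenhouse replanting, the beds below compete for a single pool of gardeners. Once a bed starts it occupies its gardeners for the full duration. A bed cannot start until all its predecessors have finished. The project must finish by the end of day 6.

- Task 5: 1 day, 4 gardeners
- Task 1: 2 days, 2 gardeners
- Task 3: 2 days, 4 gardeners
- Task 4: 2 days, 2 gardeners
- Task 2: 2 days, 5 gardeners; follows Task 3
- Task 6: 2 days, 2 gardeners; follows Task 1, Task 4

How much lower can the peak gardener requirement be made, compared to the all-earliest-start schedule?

5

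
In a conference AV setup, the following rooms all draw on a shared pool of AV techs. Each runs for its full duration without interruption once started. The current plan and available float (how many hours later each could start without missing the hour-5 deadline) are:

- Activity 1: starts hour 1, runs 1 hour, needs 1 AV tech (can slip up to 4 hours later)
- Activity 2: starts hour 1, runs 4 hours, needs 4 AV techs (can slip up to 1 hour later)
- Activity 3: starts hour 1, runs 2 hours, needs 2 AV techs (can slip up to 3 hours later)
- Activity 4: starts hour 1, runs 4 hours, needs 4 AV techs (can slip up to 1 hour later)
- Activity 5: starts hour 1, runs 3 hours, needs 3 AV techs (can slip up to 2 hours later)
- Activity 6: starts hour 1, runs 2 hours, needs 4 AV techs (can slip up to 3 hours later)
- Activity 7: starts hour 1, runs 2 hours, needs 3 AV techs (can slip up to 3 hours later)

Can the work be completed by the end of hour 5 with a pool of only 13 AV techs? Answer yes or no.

The minimum achievable peak is 14; 13 < 14, so no feasible schedule stays within the cap.

no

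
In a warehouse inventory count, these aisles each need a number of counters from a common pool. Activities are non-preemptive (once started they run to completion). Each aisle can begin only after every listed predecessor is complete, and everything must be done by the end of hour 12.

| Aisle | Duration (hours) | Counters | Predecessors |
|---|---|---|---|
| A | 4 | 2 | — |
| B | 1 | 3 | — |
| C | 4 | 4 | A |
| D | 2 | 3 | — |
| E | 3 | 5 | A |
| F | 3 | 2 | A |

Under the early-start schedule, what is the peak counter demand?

11

Early-start schedule: A@1, B@1, C@5, D@1, E@5, F@5.
Load per hour: hour 1: 8, hour 2: 5, hour 3: 2, hour 4: 2, hour 5: 11, hour 6: 11, hour 7: 11, hour 8: 4, hour 9: 0, hour 10: 0, hour 11: 0, hour 12: 0.
Peak is 11.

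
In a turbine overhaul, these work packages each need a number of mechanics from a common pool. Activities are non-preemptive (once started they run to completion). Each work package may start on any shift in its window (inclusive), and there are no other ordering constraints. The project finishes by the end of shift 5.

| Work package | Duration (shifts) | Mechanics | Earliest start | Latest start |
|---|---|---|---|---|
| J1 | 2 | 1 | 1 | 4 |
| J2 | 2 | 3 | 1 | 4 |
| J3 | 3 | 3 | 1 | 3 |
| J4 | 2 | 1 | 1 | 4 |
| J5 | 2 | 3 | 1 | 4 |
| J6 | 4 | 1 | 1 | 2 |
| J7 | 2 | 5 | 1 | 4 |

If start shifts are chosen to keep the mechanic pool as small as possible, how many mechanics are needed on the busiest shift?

9

Early-start (J1@1, J2@1, J3@1, J4@1, J5@1, J6@1, J7@1) gives peak 17: s1:17  s2:17  s3:4  s4:1  s5:0.
Shift J5→3, J7→4.
Schedule J1@1, J2@1, J3@1, J4@1, J5@3, J6@1, J7@4: s1:9  s2:9  s3:7  s4:9  s5:5 — peak 9.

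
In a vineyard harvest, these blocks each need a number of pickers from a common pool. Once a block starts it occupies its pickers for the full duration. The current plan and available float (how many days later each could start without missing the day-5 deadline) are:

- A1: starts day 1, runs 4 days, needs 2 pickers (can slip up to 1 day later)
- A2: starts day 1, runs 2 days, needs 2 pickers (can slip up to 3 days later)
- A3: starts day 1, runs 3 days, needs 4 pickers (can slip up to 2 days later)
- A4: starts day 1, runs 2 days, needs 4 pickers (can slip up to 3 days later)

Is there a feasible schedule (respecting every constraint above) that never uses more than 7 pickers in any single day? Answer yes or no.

The minimum achievable peak is 8; 7 < 8, so no feasible schedule stays within the cap.

no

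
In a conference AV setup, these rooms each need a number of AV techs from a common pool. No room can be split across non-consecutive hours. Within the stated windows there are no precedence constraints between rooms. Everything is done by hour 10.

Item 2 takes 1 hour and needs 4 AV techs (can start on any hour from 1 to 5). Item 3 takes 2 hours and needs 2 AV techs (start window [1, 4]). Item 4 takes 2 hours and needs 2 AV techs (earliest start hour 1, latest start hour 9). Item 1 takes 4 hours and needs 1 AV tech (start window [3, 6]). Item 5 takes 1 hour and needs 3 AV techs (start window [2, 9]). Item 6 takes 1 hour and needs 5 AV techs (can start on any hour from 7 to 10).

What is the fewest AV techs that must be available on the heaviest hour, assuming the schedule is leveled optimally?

5

Early-start (Item 2@1, Item 3@1, Item 4@1, Item 1@3, Item 5@2, Item 6@7) gives peak 8: h1:8  h2:7  h3:1  h4:1  h5:1  h6:1  h7:5  h8:0  h9:0  h10:0.
Shift Item 3→2, Item 4→2, Item 5→4.
Schedule Item 2@1, Item 3@2, Item 4@2, Item 1@3, Item 5@4, Item 6@7: h1:4  h2:4  h3:5  h4:4  h5:1  h6:1  h7:5  h8:0  h9:0  h10:0 — peak 5.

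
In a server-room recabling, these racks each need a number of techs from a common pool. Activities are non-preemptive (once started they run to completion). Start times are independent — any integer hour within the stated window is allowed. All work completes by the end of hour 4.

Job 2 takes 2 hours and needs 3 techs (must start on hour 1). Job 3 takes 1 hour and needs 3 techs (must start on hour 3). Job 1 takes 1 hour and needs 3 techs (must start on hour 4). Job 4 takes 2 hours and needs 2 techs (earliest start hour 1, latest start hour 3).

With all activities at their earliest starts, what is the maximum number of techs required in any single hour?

5

Early-start schedule: Job 2@1, Job 3@3, Job 1@4, Job 4@1.
Load per hour: hour 1: 5, hour 2: 5, hour 3: 3, hour 4: 3.
Peak is 5.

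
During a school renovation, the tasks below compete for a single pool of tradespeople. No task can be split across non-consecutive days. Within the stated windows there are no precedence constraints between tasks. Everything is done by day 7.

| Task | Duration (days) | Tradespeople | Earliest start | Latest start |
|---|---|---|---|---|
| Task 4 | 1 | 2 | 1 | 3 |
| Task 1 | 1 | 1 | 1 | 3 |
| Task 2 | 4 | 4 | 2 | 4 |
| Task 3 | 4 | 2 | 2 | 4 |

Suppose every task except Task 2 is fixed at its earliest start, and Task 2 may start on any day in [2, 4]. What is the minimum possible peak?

6

Task 2@2: d1:3  d2:6  d3:6  d4:6  d5:6  d6:0  d7:0 → peak 6
Task 2@3: d1:3  d2:2  d3:6  d4:6  d5:6  d6:4  d7:0 → peak 6
Task 2@4: d1:3  d2:2  d3:2  d4:6  d5:6  d6:4  d7:4 → peak 6
Best is Task 2@2, peak 6.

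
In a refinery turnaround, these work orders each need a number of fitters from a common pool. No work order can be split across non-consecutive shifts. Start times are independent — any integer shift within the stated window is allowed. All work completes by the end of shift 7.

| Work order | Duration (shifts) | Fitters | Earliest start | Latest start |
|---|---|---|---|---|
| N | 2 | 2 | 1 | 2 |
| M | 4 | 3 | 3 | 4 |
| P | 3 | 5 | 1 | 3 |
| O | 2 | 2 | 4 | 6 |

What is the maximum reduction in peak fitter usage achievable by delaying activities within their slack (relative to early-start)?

1

Early-start peak: s1:7  s2:7  s3:8  s4:5  s5:5  s6:3  s7:0 ⇒ 8.
Leveled (N@1, M@4, P@1, O@4): s1:7  s2:7  s3:5  s4:5  s5:5  s6:3  s7:3 ⇒ 7.
Reduction 8 − 7 = 1.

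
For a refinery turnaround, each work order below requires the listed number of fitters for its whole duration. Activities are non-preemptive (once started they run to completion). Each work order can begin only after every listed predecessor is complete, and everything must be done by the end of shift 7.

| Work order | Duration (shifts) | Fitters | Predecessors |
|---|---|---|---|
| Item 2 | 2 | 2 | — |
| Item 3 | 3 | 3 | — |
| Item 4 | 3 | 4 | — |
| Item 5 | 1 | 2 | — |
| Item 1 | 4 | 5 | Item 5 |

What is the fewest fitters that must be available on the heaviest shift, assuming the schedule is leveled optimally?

Early-start (Item 2@1, Item 3@1, Item 4@1, Item 5@1, Item 1@2) gives peak 14: s1:11  s2:14  s3:12  s4:5  s5:5  s6:0  s7:0.
Shift Item 3→3, Item 1→4.
Schedule Item 2@1, Item 3@3, Item 4@1, Item 5@1, Item 1@4: s1:8  s2:6  s3:7  s4:8  s5:8  s6:5  s7:5 — peak 8.

8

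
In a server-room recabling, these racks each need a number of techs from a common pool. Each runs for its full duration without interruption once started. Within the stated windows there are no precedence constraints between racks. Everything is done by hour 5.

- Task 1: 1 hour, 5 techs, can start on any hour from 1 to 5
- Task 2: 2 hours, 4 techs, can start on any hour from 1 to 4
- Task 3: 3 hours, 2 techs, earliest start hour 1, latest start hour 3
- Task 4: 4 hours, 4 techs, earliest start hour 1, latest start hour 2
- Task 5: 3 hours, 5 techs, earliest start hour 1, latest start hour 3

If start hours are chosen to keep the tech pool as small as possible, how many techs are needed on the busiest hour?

Early-start (Task 1@1, Task 2@1, Task 3@1, Task 4@1, Task 5@1) gives peak 20: h1:20  h2:15  h3:11  h4:4  h5:0.
Shift Task 4→2, Task 5→3.
Schedule Task 1@1, Task 2@1, Task 3@1, Task 4@2, Task 5@3: h1:11  h2:10  h3:11  h4:9  h5:9 — peak 11.

11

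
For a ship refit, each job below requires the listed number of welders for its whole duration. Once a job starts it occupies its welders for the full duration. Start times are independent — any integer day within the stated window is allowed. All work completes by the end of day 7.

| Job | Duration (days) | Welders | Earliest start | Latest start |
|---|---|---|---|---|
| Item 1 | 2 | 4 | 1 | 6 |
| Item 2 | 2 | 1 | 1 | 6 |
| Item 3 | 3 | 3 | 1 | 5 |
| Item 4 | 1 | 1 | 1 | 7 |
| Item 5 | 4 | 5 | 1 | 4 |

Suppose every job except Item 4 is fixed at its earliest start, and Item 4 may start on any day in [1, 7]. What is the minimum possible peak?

Item 4@1: d1:14  d2:13  d3:8  d4:5  d5:0  d6:0  d7:0 → peak 14
Item 4@2: d1:13  d2:14  d3:8  d4:5  d5:0  d6:0  d7:0 → peak 14
Item 4@3: d1:13  d2:13  d3:9  d4:5  d5:0  d6:0  d7:0 → peak 13
Item 4@4: d1:13  d2:13  d3:8  d4:6  d5:0  d6:0  d7:0 → peak 13
Item 4@5: d1:13  d2:13  d3:8  d4:5  d5:1  d6:0  d7:0 → peak 13
Item 4@6: d1:13  d2:13  d3:8  d4:5  d5:0  d6:1  d7:0 → peak 13
Item 4@7: d1:13  d2:13  d3:8  d4:5  d5:0  d6:0  d7:1 → peak 13
Best is Item 4@3, peak 13.

13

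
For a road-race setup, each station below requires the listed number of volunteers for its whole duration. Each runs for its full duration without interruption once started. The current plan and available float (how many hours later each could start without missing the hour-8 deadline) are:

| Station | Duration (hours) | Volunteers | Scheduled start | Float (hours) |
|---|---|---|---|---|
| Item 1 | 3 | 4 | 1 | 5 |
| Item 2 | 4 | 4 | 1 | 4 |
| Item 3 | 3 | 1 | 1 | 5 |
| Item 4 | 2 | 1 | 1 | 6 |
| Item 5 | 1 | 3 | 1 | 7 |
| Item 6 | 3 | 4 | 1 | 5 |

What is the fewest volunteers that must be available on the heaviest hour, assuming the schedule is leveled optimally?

8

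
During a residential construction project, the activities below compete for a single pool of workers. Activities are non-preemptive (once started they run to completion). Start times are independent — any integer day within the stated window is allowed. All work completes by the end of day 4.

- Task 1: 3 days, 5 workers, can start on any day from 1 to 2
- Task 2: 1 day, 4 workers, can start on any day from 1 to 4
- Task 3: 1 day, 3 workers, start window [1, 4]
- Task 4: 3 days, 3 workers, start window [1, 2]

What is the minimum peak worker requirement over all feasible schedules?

Early-start (Task 1@1, Task 2@1, Task 3@1, Task 4@1) gives peak 15: d1:15  d2:8  d3:8  d4:0.
Shift Task 2→4, Task 4→2.
Schedule Task 1@1, Task 2@4, Task 3@1, Task 4@2: d1:8  d2:8  d3:8  d4:7 — peak 8.
Total worker-days = 31 over 4 days ⇒ peak ≥ ⌈31/4⌉ = 8, so 8 is optimal.

8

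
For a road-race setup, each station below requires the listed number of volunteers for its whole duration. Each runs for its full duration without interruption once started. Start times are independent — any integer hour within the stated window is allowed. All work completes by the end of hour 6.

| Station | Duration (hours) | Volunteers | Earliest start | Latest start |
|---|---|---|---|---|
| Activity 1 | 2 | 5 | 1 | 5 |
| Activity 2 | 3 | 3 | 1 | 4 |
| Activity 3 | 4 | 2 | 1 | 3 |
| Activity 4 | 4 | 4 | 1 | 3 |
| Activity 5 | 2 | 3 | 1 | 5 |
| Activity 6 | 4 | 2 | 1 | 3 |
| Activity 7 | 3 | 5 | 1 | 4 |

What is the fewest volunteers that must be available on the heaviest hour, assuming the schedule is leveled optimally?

Early-start (Activity 1@1, Activity 2@1, Activity 3@1, Activity 4@1, Activity 5@1, Activity 6@1, Activity 7@1) gives peak 24: h1:24  h2:24  h3:16  h4:8  h5:0  h6:0.
Shift Activity 4→3, Activity 6→3, Activity 7→4.
Schedule Activity 1@1, Activity 2@1, Activity 3@1, Activity 4@3, Activity 5@1, Activity 6@3, Activity 7@4: h1:13  h2:13  h3:11  h4:13  h5:11  h6:11 — peak 13.

13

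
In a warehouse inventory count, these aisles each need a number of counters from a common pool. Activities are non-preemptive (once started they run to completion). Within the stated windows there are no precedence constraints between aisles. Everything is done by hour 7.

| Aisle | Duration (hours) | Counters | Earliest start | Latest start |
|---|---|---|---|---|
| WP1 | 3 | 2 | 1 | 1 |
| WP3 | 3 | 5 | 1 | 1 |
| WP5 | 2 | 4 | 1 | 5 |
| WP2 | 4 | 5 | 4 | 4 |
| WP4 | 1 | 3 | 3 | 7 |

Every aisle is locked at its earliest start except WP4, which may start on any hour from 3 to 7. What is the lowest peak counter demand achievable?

11

WP4@3: h1:11  h2:11  h3:10  h4:5  h5:5  h6:5  h7:5 → peak 11
WP4@4: h1:11  h2:11  h3:7  h4:8  h5:5  h6:5  h7:5 → peak 11
WP4@5: h1:11  h2:11  h3:7  h4:5  h5:8  h6:5  h7:5 → peak 11
WP4@6: h1:11  h2:11  h3:7  h4:5  h5:5  h6:8  h7:5 → peak 11
WP4@7: h1:11  h2:11  h3:7  h4:5  h5:5  h6:5  h7:8 → peak 11
Best is WP4@3, peak 11.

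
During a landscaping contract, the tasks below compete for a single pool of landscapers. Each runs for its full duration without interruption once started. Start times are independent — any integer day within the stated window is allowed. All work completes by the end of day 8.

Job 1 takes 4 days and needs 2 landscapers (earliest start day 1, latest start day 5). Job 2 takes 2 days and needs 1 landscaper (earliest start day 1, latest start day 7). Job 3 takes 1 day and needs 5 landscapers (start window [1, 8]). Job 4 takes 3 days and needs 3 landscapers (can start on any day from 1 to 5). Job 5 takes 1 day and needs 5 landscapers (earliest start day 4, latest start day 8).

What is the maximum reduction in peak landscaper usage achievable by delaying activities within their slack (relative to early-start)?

Early-start peak: d1:11  d2:6  d3:5  d4:7  d5:0  d6:0  d7:0  d8:0 ⇒ 11.
Leveled (Job 1@1, Job 2@1, Job 3@6, Job 4@3, Job 5@7): d1:3  d2:3  d3:5  d4:5  d5:3  d6:5  d7:5  d8:0 ⇒ 5.
Reduction 11 − 5 = 6.

6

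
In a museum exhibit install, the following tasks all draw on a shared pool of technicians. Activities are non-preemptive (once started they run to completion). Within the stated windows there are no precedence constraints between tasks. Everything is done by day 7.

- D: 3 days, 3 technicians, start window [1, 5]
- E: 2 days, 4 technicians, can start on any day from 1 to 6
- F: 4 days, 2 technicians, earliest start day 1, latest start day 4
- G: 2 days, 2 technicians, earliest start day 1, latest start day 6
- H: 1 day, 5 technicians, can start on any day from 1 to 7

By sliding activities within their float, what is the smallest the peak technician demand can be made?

6

Early-start (D@1, E@1, F@1, G@1, H@1) gives peak 16: d1:16  d2:11  d3:5  d4:2  d5:0  d6:0  d7:0.
Shift E→4, G→5, H→7.
Schedule D@1, E@4, F@1, G@5, H@7: d1:5  d2:5  d3:5  d4:6  d5:6  d6:2  d7:5 — peak 6.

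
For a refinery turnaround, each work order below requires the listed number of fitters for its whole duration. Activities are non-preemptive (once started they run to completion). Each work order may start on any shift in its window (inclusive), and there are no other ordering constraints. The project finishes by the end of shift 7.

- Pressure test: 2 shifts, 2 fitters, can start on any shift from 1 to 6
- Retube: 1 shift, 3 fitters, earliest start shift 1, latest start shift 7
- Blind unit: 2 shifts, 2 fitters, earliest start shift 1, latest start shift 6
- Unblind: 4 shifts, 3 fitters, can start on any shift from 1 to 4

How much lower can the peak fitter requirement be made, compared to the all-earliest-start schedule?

6

Early-start peak: s1:10  s2:7  s3:3  s4:3  s5:0  s6:0  s7:0 ⇒ 10.
Leveled (Pressure test@1, Retube@3, Blind unit@1, Unblind@4): s1:4  s2:4  s3:3  s4:3  s5:3  s6:3  s7:3 ⇒ 4.
Reduction 10 − 4 = 6.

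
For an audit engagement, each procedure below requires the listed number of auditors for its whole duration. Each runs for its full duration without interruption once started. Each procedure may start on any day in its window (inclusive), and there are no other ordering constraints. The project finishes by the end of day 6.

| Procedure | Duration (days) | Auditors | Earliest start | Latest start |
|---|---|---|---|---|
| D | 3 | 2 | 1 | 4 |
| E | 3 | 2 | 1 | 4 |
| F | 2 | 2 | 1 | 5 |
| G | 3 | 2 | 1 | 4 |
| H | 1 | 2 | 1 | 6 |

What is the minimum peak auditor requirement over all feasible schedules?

4

Early-start (D@1, E@1, F@1, G@1, H@1) gives peak 10: d1:10  d2:8  d3:6  d4:0  d5:0  d6:0.
Shift F→4, G→4, H→6.
Schedule D@1, E@1, F@4, G@4, H@6: d1:4  d2:4  d3:4  d4:4  d5:4  d6:4 — peak 4.
Total auditor-days = 24 over 6 days ⇒ peak ≥ ⌈24/6⌉ = 4, so 4 is optimal.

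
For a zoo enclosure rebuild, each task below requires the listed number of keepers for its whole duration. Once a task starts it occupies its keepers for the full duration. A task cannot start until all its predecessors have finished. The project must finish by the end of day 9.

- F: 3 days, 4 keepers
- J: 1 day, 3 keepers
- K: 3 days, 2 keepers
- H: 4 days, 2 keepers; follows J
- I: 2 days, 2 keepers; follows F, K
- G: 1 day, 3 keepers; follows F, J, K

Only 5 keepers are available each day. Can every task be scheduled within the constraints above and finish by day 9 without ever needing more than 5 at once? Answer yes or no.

yes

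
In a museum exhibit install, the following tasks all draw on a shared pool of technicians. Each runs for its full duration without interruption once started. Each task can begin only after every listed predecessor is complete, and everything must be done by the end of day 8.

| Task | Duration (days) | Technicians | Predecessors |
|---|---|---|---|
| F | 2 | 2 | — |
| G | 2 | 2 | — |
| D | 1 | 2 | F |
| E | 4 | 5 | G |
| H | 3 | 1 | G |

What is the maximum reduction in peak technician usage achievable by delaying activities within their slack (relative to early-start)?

Early-start peak: d1:4  d2:4  d3:8  d4:6  d5:6  d6:5  d7:0  d8:0 ⇒ 8.
Leveled (F@1, G@1, D@3, E@4, H@3): d1:4  d2:4  d3:3  d4:6  d5:6  d6:5  d7:5  d8:0 ⇒ 6.
Reduction 8 − 6 = 2.

2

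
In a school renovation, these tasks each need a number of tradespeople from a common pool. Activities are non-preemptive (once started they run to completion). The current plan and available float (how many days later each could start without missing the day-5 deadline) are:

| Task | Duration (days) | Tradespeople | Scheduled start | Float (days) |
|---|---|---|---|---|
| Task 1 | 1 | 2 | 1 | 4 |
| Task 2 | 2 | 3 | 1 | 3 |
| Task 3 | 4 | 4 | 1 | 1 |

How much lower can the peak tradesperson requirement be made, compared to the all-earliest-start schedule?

Early-start peak: d1:9  d2:7  d3:4  d4:4  d5:0 ⇒ 9.
Leveled (Task 1@1, Task 2@1, Task 3@2): d1:5  d2:7  d3:4  d4:4  d5:4 ⇒ 7.
Reduction 9 − 7 = 2.

2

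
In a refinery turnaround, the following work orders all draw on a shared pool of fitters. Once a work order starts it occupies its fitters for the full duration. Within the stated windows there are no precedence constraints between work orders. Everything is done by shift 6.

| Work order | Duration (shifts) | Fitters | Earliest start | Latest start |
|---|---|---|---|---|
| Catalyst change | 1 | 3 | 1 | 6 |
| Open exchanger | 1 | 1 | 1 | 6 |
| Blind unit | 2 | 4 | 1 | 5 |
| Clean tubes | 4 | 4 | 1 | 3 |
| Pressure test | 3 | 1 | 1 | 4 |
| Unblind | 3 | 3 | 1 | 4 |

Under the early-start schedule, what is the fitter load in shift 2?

At early start, shift 2 has: Blind unit, Clean tubes, Pressure test, Unblind.
Demand: 4 + 4 + 1 + 3 = 12.

12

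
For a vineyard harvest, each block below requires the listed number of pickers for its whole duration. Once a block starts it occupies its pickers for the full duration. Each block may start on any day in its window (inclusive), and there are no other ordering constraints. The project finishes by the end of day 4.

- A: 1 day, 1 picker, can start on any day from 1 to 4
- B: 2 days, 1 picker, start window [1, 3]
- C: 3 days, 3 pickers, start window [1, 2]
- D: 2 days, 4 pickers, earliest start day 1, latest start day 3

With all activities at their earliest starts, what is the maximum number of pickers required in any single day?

9

Early-start schedule: A@1, B@1, C@1, D@1.
Load per day: day 1: 9, day 2: 8, day 3: 3, day 4: 0.
Peak is 9.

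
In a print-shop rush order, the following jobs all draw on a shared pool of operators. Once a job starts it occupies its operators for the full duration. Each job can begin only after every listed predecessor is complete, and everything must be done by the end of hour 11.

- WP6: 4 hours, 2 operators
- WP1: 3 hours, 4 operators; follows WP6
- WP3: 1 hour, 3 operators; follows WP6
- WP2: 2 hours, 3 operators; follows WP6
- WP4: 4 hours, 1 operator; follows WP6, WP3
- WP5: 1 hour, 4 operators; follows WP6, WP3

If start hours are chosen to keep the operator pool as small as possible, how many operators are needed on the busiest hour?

Early-start (WP6@1, WP1@5, WP3@5, WP2@5, WP4@6, WP5@6) gives peak 12: h1:2  h2:2  h3:2  h4:2  h5:10  h6:12  h7:5  h8:1  h9:1  h10:0  h11:0.
Shift WP1→6, WP2→9, WP5→11.
Schedule WP6@1, WP1@6, WP3@5, WP2@9, WP4@6, WP5@11: h1:2  h2:2  h3:2  h4:2  h5:3  h6:5  h7:5  h8:5  h9:4  h10:3  h11:4 — peak 5.

5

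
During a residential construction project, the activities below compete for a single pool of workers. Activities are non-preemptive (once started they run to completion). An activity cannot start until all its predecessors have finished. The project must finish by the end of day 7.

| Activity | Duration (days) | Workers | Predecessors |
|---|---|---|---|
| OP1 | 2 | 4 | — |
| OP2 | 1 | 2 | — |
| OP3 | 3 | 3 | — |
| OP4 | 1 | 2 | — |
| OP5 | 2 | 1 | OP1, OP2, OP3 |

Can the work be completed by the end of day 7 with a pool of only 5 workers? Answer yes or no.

yes

Schedule OP1@1, OP2@3, OP3@3, OP4@4, OP5@6: d1:4  d2:4  d3:5  d4:5  d5:3  d6:1  d7:1 — peak 5 ≤ 5.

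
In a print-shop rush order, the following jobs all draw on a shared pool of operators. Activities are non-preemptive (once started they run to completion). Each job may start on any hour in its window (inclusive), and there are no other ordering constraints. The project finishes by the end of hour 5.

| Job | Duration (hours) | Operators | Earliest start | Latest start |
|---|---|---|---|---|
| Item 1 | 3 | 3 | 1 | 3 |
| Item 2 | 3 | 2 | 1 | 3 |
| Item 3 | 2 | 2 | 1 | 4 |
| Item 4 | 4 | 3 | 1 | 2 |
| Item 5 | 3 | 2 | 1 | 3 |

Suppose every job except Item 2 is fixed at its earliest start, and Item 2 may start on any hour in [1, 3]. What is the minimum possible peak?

Item 2@1: h1:12  h2:12  h3:10  h4:3  h5:0 → peak 12
Item 2@2: h1:10  h2:12  h3:10  h4:5  h5:0 → peak 12
Item 2@3: h1:10  h2:10  h3:10  h4:5  h5:2 → peak 10
Best is Item 2@3, peak 10.

10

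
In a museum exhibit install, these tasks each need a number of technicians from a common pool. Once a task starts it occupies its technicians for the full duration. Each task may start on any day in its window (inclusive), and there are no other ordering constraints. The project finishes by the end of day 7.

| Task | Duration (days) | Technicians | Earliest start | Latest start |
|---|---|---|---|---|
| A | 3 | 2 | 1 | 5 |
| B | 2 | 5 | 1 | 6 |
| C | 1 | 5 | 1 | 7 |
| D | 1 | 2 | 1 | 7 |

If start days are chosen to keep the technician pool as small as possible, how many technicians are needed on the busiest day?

5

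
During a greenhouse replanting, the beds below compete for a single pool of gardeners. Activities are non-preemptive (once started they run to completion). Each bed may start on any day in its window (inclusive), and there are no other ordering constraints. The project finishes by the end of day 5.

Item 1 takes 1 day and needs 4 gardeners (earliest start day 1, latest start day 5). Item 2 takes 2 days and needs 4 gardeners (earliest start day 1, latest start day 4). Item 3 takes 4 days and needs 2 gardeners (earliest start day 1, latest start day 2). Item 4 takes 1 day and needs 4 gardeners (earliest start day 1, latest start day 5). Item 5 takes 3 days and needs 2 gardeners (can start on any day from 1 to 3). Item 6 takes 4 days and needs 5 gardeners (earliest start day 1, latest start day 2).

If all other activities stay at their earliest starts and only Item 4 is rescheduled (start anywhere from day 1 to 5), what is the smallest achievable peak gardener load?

17

Item 4@1: d1:21  d2:13  d3:9  d4:7  d5:0 → peak 21
Item 4@2: d1:17  d2:17  d3:9  d4:7  d5:0 → peak 17
Item 4@3: d1:17  d2:13  d3:13  d4:7  d5:0 → peak 17
Item 4@4: d1:17  d2:13  d3:9  d4:11  d5:0 → peak 17
Item 4@5: d1:17  d2:13  d3:9  d4:7  d5:4 → peak 17
Best is Item 4@2, peak 17.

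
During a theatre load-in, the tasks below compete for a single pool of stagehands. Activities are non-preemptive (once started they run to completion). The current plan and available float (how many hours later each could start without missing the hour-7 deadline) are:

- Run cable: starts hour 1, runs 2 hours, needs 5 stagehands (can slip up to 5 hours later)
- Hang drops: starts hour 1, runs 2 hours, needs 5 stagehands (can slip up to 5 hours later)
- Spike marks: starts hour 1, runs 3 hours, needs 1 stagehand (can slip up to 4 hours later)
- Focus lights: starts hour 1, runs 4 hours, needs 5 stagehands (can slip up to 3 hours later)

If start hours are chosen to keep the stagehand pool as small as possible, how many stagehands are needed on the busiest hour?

10

Early-start (Run cable@1, Hang drops@1, Spike marks@1, Focus lights@1) gives peak 16: h1:16  h2:16  h3:6  h4:5  h5:0  h6:0  h7:0.
Shift Spike marks→3, Focus lights→3.
Schedule Run cable@1, Hang drops@1, Spike marks@3, Focus lights@3: h1:10  h2:10  h3:6  h4:6  h5:6  h6:5  h7:0 — peak 10.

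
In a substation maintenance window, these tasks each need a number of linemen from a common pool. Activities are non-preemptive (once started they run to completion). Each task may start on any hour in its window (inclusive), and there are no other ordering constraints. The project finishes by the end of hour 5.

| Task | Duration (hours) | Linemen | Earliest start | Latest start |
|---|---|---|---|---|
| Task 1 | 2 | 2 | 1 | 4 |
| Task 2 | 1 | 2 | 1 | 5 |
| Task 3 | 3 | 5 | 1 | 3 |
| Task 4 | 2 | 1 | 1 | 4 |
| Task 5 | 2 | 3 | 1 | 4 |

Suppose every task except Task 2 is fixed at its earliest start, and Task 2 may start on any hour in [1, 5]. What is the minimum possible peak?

Task 2@1: h1:13  h2:11  h3:5  h4:0  h5:0 → peak 13
Task 2@2: h1:11  h2:13  h3:5  h4:0  h5:0 → peak 13
Task 2@3: h1:11  h2:11  h3:7  h4:0  h5:0 → peak 11
Task 2@4: h1:11  h2:11  h3:5  h4:2  h5:0 → peak 11
Task 2@5: h1:11  h2:11  h3:5  h4:0  h5:2 → peak 11
Best is Task 2@3, peak 11.

11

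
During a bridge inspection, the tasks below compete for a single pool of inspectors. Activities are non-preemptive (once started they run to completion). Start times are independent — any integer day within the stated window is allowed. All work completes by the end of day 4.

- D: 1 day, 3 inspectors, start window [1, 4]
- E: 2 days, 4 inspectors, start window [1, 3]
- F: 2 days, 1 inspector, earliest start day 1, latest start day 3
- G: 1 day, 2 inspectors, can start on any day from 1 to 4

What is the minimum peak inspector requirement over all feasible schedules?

4

Early-start (D@1, E@1, F@1, G@1) gives peak 10: d1:10  d2:5  d3:0  d4:0.
Shift E→3, G→2.
Schedule D@1, E@3, F@1, G@2: d1:4  d2:3  d3:4  d4:4 — peak 4.
Total inspector-days = 15 over 4 days ⇒ peak ≥ ⌈15/4⌉ = 4, so 4 is optimal.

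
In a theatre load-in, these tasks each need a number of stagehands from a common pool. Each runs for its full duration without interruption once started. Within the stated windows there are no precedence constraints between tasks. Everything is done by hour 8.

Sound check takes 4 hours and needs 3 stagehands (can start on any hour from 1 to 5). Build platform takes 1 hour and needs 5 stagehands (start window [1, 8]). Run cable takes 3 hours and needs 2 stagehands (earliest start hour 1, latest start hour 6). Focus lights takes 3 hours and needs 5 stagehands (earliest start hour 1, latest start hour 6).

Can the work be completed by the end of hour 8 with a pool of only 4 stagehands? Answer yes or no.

no

Total stagehand-hours = 38; over 8 hours the average is 38/8 > 4, so some hour must exceed 4.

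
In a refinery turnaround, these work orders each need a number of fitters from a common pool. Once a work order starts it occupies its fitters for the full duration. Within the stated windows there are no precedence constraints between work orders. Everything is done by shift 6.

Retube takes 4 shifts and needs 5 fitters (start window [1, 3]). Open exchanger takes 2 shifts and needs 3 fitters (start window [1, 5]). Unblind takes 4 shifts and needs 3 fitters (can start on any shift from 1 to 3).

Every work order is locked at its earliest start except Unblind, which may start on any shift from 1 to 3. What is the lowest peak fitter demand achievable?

8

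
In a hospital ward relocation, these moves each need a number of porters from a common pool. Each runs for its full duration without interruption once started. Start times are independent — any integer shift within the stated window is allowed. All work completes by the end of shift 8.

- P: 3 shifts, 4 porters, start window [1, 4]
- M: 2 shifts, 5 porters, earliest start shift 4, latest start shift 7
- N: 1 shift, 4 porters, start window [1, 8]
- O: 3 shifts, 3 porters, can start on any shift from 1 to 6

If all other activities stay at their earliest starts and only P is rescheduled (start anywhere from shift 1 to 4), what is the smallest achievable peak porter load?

9

P@1: s1:11  s2:7  s3:7  s4:5  s5:5  s6:0  s7:0  s8:0 → peak 11
P@2: s1:7  s2:7  s3:7  s4:9  s5:5  s6:0  s7:0  s8:0 → peak 9
P@3: s1:7  s2:3  s3:7  s4:9  s5:9  s6:0  s7:0  s8:0 → peak 9
P@4: s1:7  s2:3  s3:3  s4:9  s5:9  s6:4  s7:0  s8:0 → peak 9
Best is P@2, peak 9.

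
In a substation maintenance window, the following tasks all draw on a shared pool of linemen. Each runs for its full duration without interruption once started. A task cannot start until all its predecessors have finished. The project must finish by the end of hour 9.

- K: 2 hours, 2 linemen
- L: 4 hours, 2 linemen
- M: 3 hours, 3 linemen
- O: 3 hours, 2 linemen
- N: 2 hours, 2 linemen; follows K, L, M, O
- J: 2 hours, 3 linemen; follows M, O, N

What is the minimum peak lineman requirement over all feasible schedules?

Early-start (K@1, L@1, M@1, O@1, N@5, J@7) gives peak 9: h1:9  h2:9  h3:7  h4:2  h5:2  h6:2  h7:3  h8:3  h9:0.
Shift O→3, N→6, J→8.
Schedule K@1, L@1, M@1, O@3, N@6, J@8: h1:7  h2:7  h3:7  h4:4  h5:2  h6:2  h7:2  h8:3  h9:3 — peak 7.

7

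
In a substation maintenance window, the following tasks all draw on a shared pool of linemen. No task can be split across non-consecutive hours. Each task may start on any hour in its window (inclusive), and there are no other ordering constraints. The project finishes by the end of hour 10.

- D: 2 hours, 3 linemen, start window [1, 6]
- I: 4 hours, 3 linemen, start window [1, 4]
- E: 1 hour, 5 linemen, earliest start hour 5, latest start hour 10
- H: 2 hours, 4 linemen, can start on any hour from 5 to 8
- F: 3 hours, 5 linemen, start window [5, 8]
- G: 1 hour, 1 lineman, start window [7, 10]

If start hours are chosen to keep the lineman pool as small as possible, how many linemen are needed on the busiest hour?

6

Early-start (D@1, I@1, E@5, H@5, F@5, G@7) gives peak 14: h1:6  h2:6  h3:3  h4:3  h5:14  h6:9  h7:6  h8:0  h9:0  h10:0.
Shift H→6, F→8.
Schedule D@1, I@1, E@5, H@6, F@8, G@7: h1:6  h2:6  h3:3  h4:3  h5:5  h6:4  h7:5  h8:5  h9:5  h10:5 — peak 6.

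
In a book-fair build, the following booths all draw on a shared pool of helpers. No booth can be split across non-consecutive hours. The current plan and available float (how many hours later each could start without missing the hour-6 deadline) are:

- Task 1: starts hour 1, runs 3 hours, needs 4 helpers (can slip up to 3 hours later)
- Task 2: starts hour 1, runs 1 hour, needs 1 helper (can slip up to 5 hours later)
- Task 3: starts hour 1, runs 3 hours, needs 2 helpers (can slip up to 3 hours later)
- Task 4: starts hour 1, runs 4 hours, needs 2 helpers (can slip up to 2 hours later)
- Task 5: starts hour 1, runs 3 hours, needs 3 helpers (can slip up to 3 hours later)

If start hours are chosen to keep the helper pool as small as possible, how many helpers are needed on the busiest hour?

7

Early-start (Task 1@1, Task 2@1, Task 3@1, Task 4@1, Task 5@1) gives peak 12: h1:12  h2:11  h3:11  h4:2  h5:0  h6:0.
Shift Task 3→4, Task 5→4.
Schedule Task 1@1, Task 2@1, Task 3@4, Task 4@1, Task 5@4: h1:7  h2:6  h3:6  h4:7  h5:5  h6:5 — peak 7.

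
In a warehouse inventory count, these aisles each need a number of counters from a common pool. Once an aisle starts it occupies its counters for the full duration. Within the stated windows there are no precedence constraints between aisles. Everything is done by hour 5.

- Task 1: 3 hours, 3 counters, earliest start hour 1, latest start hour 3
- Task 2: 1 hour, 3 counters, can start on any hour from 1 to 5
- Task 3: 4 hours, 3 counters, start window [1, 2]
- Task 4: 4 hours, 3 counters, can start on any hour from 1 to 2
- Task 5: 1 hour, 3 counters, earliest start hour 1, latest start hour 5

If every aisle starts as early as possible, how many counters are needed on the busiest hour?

15

Early-start schedule: Task 1@1, Task 2@1, Task 3@1, Task 4@1, Task 5@1.
Load per hour: hour 1: 15, hour 2: 9, hour 3: 9, hour 4: 6, hour 5: 0.
Peak is 15.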